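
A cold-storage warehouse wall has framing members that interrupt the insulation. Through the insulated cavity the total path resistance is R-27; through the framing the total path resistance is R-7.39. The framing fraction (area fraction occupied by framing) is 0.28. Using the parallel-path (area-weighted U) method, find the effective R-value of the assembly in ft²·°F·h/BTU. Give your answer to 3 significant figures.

U_eff = 0.72/27 + 0.28/7.39 = 0.02667 + 0.03789 = 0.06456
R_eff = 1/U_eff = 15.49 ft²·°F·h/BTU

15.5 ft²·°F·h/BTU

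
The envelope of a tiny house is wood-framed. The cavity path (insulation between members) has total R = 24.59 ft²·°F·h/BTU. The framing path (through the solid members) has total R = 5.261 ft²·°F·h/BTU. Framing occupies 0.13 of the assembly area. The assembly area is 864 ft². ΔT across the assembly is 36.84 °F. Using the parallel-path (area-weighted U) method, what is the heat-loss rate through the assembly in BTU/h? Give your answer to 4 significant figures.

1913 BTU/h

U_eff = 0.87/24.59 + 0.13/5.261 = 0.03538 + 0.02471 = 0.06009
R_eff = 1/U_eff = 16.642 ft²·°F·h/BTU
Q = 864 × 36.84 / 16.642 = 1912.7 BTU/h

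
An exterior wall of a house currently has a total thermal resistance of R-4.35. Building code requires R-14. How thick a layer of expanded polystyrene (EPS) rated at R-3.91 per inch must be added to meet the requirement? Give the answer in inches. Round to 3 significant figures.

ΔR = 14 − 4.35 = 9.65 ft²·°F·h/BTU
L = ΔR / (R/in) = 9.65/3.91 = 2.468 in

2.47 in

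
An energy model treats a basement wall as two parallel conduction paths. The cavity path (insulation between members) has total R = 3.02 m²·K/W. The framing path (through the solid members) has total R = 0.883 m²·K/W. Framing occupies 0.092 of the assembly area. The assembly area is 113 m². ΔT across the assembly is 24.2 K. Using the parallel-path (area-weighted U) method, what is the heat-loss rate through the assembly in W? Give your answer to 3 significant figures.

1110 W

U_eff = 0.908/3.02 + 0.092/0.883 = 0.3007 + 0.1042 = 0.4049
R_eff = 1/U_eff = 2.47 m²·K/W
Q = 113 × 24.2 / 2.47 = 1107 W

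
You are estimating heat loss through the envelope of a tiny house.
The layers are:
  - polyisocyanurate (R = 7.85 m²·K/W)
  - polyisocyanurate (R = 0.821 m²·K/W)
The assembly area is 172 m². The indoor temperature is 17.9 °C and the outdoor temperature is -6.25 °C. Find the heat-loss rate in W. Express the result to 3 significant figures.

R_total = 7.85 + 0.821 = 8.671 m²·K/W
Q = A·ΔT/R = 172 × (17.9 − (-6.25)) / 8.671 = 479 W

479 W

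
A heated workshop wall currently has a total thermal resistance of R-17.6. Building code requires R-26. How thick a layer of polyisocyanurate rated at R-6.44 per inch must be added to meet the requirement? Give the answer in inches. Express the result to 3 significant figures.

ΔR = 26 − 17.6 = 8.4 ft²·°F·h/BTU
L = ΔR / (R/in) = 8.4/6.44 = 1.304 in

1.30 in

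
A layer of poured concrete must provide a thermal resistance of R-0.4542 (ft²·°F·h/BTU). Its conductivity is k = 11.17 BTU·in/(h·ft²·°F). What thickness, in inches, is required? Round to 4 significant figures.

5.073 in

L = R × k = 0.4542 × 11.17 = 5.0734 in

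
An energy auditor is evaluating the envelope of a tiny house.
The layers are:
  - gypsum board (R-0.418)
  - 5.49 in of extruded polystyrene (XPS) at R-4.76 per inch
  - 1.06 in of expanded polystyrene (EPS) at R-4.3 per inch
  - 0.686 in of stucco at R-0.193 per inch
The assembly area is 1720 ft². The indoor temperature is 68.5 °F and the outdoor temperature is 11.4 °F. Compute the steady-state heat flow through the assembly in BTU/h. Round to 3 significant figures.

5.49 × 4.76 = 26.13
1.06 × 4.3 = 4.558
0.686 × 0.193 = 0.1324
R_total = 0.418 + 26.13 + 4.558 + 0.1324 = 31.24 ft²·°F·h/BTU
Q = A·ΔT/R = 1720 × (68.5 − 11.4) / 31.24 = 3144 BTU/h

3140 BTU/h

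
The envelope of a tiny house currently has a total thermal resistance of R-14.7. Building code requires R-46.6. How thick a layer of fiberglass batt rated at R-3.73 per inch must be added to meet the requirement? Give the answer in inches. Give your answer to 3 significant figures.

ΔR = 46.6 − 14.7 = 31.9 ft²·°F·h/BTU
L = ΔR / (R/in) = 31.9/3.73 = 8.552 in

8.55 in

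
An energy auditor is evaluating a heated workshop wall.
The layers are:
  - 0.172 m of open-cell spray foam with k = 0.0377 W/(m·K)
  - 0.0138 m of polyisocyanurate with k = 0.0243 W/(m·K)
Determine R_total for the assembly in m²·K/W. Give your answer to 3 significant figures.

5.13 m²·K/W

0.172/0.0377 = 4.562
0.0138/0.0243 = 0.5679
R_total = 4.562 + 0.5679 = 5.13 m²·K/W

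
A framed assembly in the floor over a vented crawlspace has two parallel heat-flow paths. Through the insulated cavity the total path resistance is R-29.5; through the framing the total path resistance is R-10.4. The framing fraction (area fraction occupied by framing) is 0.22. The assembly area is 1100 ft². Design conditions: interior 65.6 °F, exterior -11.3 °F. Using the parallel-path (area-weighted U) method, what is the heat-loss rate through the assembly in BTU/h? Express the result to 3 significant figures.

U_eff = 0.78/29.5 + 0.22/10.4 = 0.02644 + 0.02115 = 0.04759
R_eff = 1/U_eff = 21.01 ft²·°F·h/BTU
Q = 1100 × (65.6 − (-11.3)) / 21.01 = 4026 BTU/h

4030 BTU/h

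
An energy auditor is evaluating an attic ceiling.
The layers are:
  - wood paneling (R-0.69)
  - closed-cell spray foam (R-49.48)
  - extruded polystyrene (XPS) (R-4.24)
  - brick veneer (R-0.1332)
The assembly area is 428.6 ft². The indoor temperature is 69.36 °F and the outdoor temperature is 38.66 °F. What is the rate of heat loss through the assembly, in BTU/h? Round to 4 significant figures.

R_total = 0.69 + 49.48 + 4.24 + 0.1332 = 54.543 ft²·°F·h/BTU
Q = A·ΔT/R = 428.6 × (69.36 − 38.66) / 54.543 = 241.24 BTU/h

241.2 BTU/h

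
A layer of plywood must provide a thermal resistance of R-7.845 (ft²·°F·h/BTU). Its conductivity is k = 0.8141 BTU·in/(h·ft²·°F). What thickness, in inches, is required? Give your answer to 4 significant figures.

6.387 in

L = R × k = 7.845 × 0.8141 = 6.3866 in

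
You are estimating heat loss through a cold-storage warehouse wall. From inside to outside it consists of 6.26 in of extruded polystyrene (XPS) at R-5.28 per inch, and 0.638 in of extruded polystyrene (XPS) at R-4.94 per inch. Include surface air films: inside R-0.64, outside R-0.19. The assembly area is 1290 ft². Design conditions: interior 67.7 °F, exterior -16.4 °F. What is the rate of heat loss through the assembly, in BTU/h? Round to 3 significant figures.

2930 BTU/h

6.26 × 5.28 = 33.05
0.638 × 4.94 = 3.152
R_total = 0.64 + 33.05 + 3.152 + 0.19 = 37.03 ft²·°F·h/BTU
Q = A·ΔT/R = 1290 × (67.7 − (-16.4)) / 37.03 = 2929 BTU/h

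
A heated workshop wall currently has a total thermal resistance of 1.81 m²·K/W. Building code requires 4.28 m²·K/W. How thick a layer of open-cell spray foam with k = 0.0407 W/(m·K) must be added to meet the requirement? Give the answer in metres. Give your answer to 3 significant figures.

0.101 m

ΔR = 4.28 − 1.81 = 2.47 m²·K/W
L = ΔR × k = 2.47 × 0.0407 = 0.1005 m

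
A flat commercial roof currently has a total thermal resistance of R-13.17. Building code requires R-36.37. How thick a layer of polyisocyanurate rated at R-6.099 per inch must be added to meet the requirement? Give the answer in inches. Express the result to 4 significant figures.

3.804 in

ΔR = 36.37 − 13.17 = 23.2 ft²·°F·h/BTU
L = ΔR / (R/in) = 23.2/6.099 = 3.8039 in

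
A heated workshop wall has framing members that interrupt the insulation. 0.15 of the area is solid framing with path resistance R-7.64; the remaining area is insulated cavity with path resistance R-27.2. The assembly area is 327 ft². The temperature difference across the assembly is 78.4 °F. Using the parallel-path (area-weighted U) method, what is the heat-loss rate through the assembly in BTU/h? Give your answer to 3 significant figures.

1300 BTU/h

U_eff = 0.85/27.2 + 0.15/7.64 = 0.03125 + 0.01963 = 0.05088
R_eff = 1/U_eff = 19.65 ft²·°F·h/BTU
Q = 327 × 78.4 / 19.65 = 1304 BTU/h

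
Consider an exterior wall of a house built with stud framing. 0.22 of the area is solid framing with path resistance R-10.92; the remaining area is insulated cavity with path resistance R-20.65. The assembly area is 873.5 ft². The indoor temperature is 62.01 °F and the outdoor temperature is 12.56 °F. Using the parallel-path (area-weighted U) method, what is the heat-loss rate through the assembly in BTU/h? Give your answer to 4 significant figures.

2502 BTU/h

U_eff = 0.78/20.65 + 0.22/10.92 = 0.037772 + 0.020147 = 0.057919
R_eff = 1/U_eff = 17.266 ft²·°F·h/BTU
Q = 873.5 × (62.01 − 12.56) / 17.266 = 2501.8 BTU/h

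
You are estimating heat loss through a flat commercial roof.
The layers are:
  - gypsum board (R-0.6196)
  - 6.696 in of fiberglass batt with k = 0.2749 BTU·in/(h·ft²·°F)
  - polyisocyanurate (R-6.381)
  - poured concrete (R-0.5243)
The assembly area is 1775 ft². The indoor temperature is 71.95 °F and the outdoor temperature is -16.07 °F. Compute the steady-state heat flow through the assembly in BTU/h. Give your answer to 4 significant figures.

6.696/0.2749 = 24.358
R_total = 0.6196 + 24.358 + 6.381 + 0.5243 = 31.883 ft²·°F·h/BTU
Q = A·ΔT/R = 1775 × (71.95 − (-16.07)) / 31.883 = 4900.3 BTU/h

4900 BTU/h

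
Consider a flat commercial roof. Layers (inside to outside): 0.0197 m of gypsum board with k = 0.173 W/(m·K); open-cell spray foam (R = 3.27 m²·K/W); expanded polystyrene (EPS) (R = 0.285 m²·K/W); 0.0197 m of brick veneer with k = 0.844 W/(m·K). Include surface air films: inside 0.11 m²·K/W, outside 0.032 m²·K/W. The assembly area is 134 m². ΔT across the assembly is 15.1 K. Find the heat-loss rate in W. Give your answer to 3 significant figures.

0.0197/0.173 = 0.1139
0.0197/0.844 = 0.02334
R_total = 0.11 + 0.1139 + 3.27 + 0.285 + 0.02334 + 0.032 = 3.834 m²·K/W
Q = A·ΔT/R = 134 × 15.1 / 3.834 = 527.7 W

528 W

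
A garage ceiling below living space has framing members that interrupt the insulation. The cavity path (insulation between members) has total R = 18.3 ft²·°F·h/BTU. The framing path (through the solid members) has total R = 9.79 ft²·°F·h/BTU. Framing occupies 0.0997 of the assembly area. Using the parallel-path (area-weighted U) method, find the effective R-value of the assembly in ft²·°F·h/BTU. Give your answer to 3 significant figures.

U_eff = 0.9003/18.3 + 0.0997/9.79 = 0.0492 + 0.01018 = 0.05938
R_eff = 1/U_eff = 16.84 ft²·°F·h/BTU

16.8 ft²·°F·h/BTU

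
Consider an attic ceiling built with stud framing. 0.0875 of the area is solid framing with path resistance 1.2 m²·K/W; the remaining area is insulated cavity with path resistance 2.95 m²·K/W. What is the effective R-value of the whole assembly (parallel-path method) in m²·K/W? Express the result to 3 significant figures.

U_eff = 0.9125/2.95 + 0.0875/1.2 = 0.3093 + 0.07292 = 0.3822
R_eff = 1/U_eff = 2.616 m²·K/W

2.62 m²·K/W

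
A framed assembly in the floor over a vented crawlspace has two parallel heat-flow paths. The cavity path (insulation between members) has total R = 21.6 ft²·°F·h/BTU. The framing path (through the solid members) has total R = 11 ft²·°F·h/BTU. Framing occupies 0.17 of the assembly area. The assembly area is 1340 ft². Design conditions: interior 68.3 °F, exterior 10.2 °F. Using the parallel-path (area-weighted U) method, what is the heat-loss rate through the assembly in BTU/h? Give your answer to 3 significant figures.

4190 BTU/h

U_eff = 0.83/21.6 + 0.17/11 = 0.03843 + 0.01545 = 0.05388
R_eff = 1/U_eff = 18.56 ft²·°F·h/BTU
Q = 1340 × (68.3 − 10.2) / 18.56 = 4195 BTU/h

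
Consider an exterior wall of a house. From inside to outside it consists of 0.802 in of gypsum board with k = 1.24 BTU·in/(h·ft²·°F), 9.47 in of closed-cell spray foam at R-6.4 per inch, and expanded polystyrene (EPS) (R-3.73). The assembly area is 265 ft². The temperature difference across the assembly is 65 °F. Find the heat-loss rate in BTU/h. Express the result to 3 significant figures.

265 BTU/h

0.802/1.24 = 0.6468
9.47 × 6.4 = 60.61
R_total = 0.6468 + 60.61 + 3.73 = 64.98 ft²·°F·h/BTU
Q = A·ΔT/R = 265 × 65 / 64.98 = 265.1 BTU/h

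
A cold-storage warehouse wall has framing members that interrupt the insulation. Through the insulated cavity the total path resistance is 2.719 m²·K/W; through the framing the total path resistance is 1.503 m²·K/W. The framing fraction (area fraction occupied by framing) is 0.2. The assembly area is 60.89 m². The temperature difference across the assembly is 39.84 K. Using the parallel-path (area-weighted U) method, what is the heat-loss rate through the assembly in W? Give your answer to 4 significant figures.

1037 W

U_eff = 0.8/2.719 + 0.2/1.503 = 0.29423 + 0.13307 = 0.42729
R_eff = 1/U_eff = 2.3403 m²·K/W
Q = 60.89 × 39.84 / 2.3403 = 1036.6 W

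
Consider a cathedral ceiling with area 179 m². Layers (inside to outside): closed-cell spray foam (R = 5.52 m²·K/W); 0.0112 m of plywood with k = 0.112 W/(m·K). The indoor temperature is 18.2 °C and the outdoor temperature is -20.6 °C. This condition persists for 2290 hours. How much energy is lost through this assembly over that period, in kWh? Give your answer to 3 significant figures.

2830 kWh

0.0112/0.112 = 0.1
R_total = 5.52 + 0.1 = 5.62 m²·K/W
Q = 179 × (18.2 − (-20.6)) / 5.62 = 1236 W
E = 1236 W × 2290 h / 1000 = 2830 kWh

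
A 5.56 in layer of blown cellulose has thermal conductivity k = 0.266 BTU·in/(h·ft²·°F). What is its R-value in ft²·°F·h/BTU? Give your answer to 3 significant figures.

R = L/k = 5.56/0.266 = 20.9 ft²·°F·h/BTU

20.9 ft²·°F·h/BTU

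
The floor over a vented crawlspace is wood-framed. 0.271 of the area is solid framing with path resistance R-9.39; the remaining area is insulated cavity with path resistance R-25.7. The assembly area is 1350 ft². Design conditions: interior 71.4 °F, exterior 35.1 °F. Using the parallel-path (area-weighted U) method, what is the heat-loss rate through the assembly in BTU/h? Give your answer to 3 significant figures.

2800 BTU/h

U_eff = 0.729/25.7 + 0.271/9.39 = 0.02837 + 0.02886 = 0.05723
R_eff = 1/U_eff = 17.47 ft²·°F·h/BTU
Q = 1350 × (71.4 − 35.1) / 17.47 = 2804 BTU/h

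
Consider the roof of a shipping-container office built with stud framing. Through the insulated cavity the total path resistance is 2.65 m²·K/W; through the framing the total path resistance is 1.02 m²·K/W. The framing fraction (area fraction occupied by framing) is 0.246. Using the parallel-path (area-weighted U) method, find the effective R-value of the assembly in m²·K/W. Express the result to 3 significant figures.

U_eff = 0.754/2.65 + 0.246/1.02 = 0.2845 + 0.2412 = 0.5257
R_eff = 1/U_eff = 1.902 m²·K/W

1.90 m²·K/W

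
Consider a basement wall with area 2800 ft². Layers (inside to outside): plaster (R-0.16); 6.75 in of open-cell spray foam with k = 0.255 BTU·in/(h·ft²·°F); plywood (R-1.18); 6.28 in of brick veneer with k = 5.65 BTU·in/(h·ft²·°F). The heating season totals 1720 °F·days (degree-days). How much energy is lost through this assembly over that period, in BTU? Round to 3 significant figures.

4000000 BTU

6.75/0.255 = 26.47
6.28/5.65 = 1.112
R_total = 0.16 + 26.47 + 1.18 + 1.112 = 28.92 ft²·°F·h/BTU
E = A × HDD × 24 / R = 2800 × 1720 × 24 / 28.92 = 3996000 BTU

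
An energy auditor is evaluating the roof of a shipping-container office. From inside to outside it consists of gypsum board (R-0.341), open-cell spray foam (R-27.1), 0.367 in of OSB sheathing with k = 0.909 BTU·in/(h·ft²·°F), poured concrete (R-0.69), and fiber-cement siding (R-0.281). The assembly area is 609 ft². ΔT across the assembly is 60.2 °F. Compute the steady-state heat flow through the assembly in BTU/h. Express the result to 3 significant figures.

1270 BTU/h

0.367/0.909 = 0.4037
R_total = 0.341 + 27.1 + 0.4037 + 0.69 + 0.281 = 28.82 ft²·°F·h/BTU
Q = A·ΔT/R = 609 × 60.2 / 28.82 = 1272 BTU/h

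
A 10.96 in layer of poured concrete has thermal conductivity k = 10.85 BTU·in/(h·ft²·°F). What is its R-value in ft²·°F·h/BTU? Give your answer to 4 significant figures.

R = L/k = 10.96/10.85 = 1.0101 ft²·°F·h/BTU

1.010 ft²·°F·h/BTU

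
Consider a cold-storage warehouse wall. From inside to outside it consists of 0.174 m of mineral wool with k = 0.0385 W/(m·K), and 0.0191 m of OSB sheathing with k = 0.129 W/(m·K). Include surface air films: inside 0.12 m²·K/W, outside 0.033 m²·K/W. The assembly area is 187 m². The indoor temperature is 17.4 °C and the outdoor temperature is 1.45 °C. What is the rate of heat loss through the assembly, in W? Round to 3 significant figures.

619 W

0.174/0.0385 = 4.519
0.0191/0.129 = 0.1481
R_total = 0.12 + 4.519 + 0.1481 + 0.033 = 4.821 m²·K/W
Q = A·ΔT/R = 187 × (17.4 − 1.45) / 4.821 = 618.7 W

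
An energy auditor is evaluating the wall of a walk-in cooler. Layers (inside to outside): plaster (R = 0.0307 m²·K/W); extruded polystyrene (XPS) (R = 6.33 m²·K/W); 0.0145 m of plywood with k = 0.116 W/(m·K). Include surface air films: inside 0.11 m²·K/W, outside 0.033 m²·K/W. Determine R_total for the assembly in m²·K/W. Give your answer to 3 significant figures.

0.0145/0.116 = 0.125
R_total = 0.11 + 0.0307 + 6.33 + 0.125 + 0.033 = 6.629 m²·K/W

6.63 m²·K/W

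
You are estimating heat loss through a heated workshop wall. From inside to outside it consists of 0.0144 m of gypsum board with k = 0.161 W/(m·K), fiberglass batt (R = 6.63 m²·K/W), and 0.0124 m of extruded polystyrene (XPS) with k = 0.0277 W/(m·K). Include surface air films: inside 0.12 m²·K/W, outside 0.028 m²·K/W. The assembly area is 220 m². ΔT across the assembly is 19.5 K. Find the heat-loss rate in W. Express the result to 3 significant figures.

0.0144/0.161 = 0.08944
0.0124/0.0277 = 0.4477
R_total = 0.12 + 0.08944 + 6.63 + 0.4477 + 0.028 = 7.315 m²·K/W
Q = A·ΔT/R = 220 × 19.5 / 7.315 = 586.5 W

586 W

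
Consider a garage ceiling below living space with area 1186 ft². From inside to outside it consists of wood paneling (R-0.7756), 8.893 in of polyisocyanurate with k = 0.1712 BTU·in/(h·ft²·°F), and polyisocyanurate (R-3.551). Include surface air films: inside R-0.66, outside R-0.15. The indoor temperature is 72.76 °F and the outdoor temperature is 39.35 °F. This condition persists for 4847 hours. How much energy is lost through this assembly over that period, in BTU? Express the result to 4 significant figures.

3365000 BTU

8.893/0.1712 = 51.945
R_total = 0.66 + 0.7756 + 51.945 + 3.551 + 0.15 = 57.082 ft²·°F·h/BTU
Q = 1186 × (72.76 − 39.35) / 57.082 = 694.17 BTU/h
E = 694.17 × 4847 = 3364600 BTU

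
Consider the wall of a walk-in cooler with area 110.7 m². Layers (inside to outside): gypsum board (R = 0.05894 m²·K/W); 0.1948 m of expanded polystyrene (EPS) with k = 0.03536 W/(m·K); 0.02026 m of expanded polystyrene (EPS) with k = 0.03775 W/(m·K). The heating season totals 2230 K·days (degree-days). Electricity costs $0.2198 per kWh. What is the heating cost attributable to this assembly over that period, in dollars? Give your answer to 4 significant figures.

213.3 dollars

0.1948/0.03536 = 5.509
0.02026/0.03775 = 0.53669
R_total = 0.05894 + 5.509 + 0.53669 = 6.1047 m²·K/W
E = A × HDD × 24 / R / 1000 = 110.7 × 2230 × 24 / 6.1047 / 1000 = 970.51 kWh
Cost = 970.51 × 0.2198 = $213.32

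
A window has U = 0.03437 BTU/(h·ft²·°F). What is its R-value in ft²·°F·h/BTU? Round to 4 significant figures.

29.10 ft²·°F·h/BTU

R = 1/U = 1/0.03437 = 29.095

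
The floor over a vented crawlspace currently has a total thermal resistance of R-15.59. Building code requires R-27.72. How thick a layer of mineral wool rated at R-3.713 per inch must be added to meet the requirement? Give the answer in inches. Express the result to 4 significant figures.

3.267 in

ΔR = 27.72 − 15.59 = 12.13 ft²·°F·h/BTU
L = ΔR / (R/in) = 12.13/3.713 = 3.2669 in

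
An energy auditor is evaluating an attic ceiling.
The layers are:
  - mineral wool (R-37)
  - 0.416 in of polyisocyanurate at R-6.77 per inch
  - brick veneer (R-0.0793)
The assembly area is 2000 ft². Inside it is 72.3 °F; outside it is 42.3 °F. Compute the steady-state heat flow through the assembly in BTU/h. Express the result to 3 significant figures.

0.416 × 6.77 = 2.816
R_total = 37 + 2.816 + 0.0793 = 39.9 ft²·°F·h/BTU
Q = A·ΔT/R = 2000 × (72.3 − 42.3) / 39.9 = 1504 BTU/h

1500 BTU/h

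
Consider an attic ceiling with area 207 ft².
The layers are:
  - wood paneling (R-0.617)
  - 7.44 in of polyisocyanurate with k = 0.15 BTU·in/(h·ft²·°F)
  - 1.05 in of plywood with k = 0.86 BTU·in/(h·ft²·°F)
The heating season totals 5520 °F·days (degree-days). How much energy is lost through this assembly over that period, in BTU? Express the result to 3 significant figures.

7.44/0.15 = 49.6
1.05/0.86 = 1.221
R_total = 0.617 + 49.6 + 1.221 = 51.44 ft²·°F·h/BTU
E = A × HDD × 24 / R = 207 × 5520 × 24 / 51.44 = 533100 BTU

533000 BTU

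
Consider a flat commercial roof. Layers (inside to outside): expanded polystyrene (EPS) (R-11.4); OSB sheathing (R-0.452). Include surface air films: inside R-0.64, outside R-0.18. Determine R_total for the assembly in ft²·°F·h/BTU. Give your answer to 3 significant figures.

12.7 ft²·°F·h/BTU

R_total = 0.64 + 11.4 + 0.452 + 0.18 = 12.67 ft²·°F·h/BTU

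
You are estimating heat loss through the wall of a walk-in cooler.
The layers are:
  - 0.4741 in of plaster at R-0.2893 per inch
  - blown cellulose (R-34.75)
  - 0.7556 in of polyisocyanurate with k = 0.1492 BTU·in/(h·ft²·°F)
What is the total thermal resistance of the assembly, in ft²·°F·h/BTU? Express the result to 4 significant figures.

0.4741 × 0.2893 = 0.13716
0.7556/0.1492 = 5.0643
R_total = 0.13716 + 34.75 + 5.0643 = 39.952 ft²·°F·h/BTU

39.95 ft²·°F·h/BTU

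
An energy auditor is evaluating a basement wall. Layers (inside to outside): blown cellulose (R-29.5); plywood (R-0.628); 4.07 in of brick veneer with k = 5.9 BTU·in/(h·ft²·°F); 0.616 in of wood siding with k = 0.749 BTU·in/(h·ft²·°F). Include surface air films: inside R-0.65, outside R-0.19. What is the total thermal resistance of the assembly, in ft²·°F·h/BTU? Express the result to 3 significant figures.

32.5 ft²·°F·h/BTU

4.07/5.9 = 0.6898
0.616/0.749 = 0.8224
R_total = 0.65 + 29.5 + 0.628 + 0.6898 + 0.8224 + 0.19 = 32.48 ft²·°F·h/BTU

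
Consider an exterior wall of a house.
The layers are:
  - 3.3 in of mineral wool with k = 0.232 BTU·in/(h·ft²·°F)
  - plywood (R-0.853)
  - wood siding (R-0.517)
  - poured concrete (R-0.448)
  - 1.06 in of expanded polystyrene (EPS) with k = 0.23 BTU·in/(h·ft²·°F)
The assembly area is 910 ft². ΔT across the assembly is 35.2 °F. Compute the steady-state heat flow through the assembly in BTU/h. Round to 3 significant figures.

1550 BTU/h

3.3/0.232 = 14.22
1.06/0.23 = 4.609
R_total = 14.22 + 0.853 + 0.517 + 0.448 + 4.609 = 20.65 ft²·°F·h/BTU
Q = A·ΔT/R = 910 × 35.2 / 20.65 = 1551 BTU/h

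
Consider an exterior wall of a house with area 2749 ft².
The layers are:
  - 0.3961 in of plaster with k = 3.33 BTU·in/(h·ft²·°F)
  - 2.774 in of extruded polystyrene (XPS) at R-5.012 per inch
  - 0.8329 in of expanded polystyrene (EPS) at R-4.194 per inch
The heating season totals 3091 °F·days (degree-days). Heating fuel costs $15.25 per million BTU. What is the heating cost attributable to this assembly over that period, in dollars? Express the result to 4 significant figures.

0.3961/3.33 = 0.11895
2.774 × 5.012 = 13.903
0.8329 × 4.194 = 3.4932
R_total = 0.11895 + 13.903 + 3.4932 = 17.515 ft²·°F·h/BTU
E = A × HDD × 24 / R = 2749 × 3091 × 24 / 17.515 = 11643000 BTU
Cost = 11643000/10⁶ × 15.25 = $177.56

177.6 dollars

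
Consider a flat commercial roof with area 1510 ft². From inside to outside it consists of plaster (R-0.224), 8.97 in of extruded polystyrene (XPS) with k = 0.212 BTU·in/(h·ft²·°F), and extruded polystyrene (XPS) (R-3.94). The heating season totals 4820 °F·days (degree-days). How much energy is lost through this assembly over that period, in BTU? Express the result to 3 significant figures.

3760000 BTU

8.97/0.212 = 42.31
R_total = 0.224 + 42.31 + 3.94 = 46.48 ft²·°F·h/BTU
E = A × HDD × 24 / R = 1510 × 4820 × 24 / 46.48 = 3758000 BTU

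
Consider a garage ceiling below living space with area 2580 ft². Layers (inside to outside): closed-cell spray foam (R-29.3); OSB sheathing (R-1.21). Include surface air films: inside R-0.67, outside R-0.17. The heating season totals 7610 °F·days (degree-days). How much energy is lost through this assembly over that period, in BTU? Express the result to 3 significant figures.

15000000 BTU

R_total = 0.67 + 29.3 + 1.21 + 0.17 = 31.35 ft²·°F·h/BTU
E = A × HDD × 24 / R = 2580 × 7610 × 24 / 31.35 = 15030000 BTU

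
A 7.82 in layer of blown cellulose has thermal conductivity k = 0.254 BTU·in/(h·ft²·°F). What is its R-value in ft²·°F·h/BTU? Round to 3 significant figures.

30.8 ft²·°F·h/BTU

R = L/k = 7.82/0.254 = 30.79 ft²·°F·h/BTU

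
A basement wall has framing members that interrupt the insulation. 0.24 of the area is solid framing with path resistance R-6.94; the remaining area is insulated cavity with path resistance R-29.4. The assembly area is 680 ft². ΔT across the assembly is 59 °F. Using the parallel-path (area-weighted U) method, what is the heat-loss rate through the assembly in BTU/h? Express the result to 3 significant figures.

2420 BTU/h

U_eff = 0.76/29.4 + 0.24/6.94 = 0.02585 + 0.03458 = 0.06043
R_eff = 1/U_eff = 16.55 ft²·°F·h/BTU
Q = 680 × 59 / 16.55 = 2425 BTU/h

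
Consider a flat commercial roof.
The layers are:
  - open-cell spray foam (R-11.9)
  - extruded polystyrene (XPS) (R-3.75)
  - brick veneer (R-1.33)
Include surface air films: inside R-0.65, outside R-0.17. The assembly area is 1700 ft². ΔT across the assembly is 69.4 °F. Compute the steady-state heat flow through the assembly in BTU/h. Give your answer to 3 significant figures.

6630 BTU/h

R_total = 0.65 + 11.9 + 3.75 + 1.33 + 0.17 = 17.8 ft²·°F·h/BTU
Q = A·ΔT/R = 1700 × 69.4 / 17.8 = 6628 BTU/h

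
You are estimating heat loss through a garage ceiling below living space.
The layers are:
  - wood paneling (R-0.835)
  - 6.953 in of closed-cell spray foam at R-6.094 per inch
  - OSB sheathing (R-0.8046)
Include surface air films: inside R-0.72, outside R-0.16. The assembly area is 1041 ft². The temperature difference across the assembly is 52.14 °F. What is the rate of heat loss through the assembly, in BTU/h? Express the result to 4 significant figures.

6.953 × 6.094 = 42.372
R_total = 0.72 + 0.835 + 42.372 + 0.8046 + 0.16 = 44.891 ft²·°F·h/BTU
Q = A·ΔT/R = 1041 × 52.14 / 44.891 = 1209.1 BTU/h

1209 BTU/h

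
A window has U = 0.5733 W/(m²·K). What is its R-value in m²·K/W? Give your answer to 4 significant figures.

1.744 m²·K/W

R = 1/U = 1/0.5733 = 1.7443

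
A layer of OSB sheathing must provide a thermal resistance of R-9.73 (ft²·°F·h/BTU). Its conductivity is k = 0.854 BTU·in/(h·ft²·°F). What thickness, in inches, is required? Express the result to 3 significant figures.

8.31 in

L = R × k = 9.73 × 0.854 = 8.309 in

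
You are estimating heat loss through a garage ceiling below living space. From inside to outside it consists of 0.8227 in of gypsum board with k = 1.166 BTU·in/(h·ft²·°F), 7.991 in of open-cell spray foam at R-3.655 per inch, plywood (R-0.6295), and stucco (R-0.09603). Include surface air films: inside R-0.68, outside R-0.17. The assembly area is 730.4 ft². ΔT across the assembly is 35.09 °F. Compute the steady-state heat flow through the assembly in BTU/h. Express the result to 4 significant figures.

0.8227/1.166 = 0.70557
7.991 × 3.655 = 29.207
R_total = 0.68 + 0.70557 + 29.207 + 0.6295 + 0.09603 + 0.17 = 31.488 ft²·°F·h/BTU
Q = A·ΔT/R = 730.4 × 35.09 / 31.488 = 813.95 BTU/h

813.9 BTU/h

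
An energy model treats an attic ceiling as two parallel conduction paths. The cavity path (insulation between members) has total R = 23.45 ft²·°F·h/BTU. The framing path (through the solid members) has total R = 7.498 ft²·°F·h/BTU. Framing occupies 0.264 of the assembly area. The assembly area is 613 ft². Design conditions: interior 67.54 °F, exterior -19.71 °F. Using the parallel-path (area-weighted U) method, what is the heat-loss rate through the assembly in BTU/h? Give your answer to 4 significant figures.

U_eff = 0.736/23.45 + 0.264/7.498 = 0.031386 + 0.035209 = 0.066595
R_eff = 1/U_eff = 15.016 ft²·°F·h/BTU
Q = 613 × (67.54 − (-19.71)) / 15.016 = 3561.8 BTU/h

3562 BTU/h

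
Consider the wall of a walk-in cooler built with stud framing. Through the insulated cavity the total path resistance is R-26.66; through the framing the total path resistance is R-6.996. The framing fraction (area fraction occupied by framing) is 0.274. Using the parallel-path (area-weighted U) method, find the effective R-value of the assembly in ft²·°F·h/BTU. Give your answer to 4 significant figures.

U_eff = 0.726/26.66 + 0.274/6.996 = 0.027232 + 0.039165 = 0.066397
R_eff = 1/U_eff = 15.061 ft²·°F·h/BTU

15.06 ft²·°F·h/BTU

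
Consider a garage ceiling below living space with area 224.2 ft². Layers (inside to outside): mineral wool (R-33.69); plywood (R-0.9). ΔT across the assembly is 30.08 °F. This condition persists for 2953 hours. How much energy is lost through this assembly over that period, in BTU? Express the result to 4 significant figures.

R_total = 33.69 + 0.9 = 34.59 ft²·°F·h/BTU
Q = 224.2 × 30.08 / 34.59 = 194.97 BTU/h
E = 194.97 × 2953 = 575740 BTU

575700 BTU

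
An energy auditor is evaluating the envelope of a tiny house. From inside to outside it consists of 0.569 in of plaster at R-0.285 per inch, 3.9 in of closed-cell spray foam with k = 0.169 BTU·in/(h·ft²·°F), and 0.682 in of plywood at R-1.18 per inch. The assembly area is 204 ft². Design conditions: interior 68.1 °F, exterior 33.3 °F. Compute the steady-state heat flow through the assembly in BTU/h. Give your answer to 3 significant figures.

0.569 × 0.285 = 0.1622
3.9/0.169 = 23.08
0.682 × 1.18 = 0.8048
R_total = 0.1622 + 23.08 + 0.8048 = 24.04 ft²·°F·h/BTU
Q = A·ΔT/R = 204 × (68.1 − 33.3) / 24.04 = 295.3 BTU/h

295 BTU/h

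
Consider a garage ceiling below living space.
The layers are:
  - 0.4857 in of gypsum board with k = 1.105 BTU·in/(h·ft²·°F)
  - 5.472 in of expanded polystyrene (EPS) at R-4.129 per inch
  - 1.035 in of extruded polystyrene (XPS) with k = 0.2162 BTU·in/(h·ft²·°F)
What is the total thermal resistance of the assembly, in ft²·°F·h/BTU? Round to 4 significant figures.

27.82 ft²·°F·h/BTU

0.4857/1.105 = 0.43955
5.472 × 4.129 = 22.594
1.035/0.2162 = 4.7872
R_total = 0.43955 + 22.594 + 4.7872 = 27.821 ft²·°F·h/BTU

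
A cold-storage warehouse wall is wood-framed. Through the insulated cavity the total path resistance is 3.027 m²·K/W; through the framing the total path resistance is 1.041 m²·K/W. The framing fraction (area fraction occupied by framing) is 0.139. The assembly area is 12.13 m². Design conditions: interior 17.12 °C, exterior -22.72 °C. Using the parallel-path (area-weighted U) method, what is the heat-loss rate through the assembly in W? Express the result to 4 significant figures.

U_eff = 0.861/3.027 + 0.139/1.041 = 0.28444 + 0.13353 = 0.41797
R_eff = 1/U_eff = 2.3925 m²·K/W
Q = 12.13 × (17.12 − (-22.72)) / 2.3925 = 201.99 W

202.0 W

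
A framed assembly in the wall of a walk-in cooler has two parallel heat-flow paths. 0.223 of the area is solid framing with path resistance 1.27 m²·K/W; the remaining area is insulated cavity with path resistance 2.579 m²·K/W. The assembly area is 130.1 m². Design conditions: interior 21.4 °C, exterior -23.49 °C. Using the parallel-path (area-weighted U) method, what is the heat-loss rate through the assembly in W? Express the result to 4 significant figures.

2785 W

U_eff = 0.777/2.579 + 0.223/1.27 = 0.30128 + 0.17559 = 0.47687
R_eff = 1/U_eff = 2.097 m²·K/W
Q = 130.1 × (21.4 − (-23.49)) / 2.097 = 2785 W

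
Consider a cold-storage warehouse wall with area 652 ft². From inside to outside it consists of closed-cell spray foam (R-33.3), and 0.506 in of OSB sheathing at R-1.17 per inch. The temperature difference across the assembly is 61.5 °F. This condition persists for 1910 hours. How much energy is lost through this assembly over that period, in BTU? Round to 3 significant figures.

2260000 BTU

0.506 × 1.17 = 0.592
R_total = 33.3 + 0.592 = 33.89 ft²·°F·h/BTU
Q = 652 × 61.5 / 33.89 = 1183 BTU/h
E = 1183 × 1910 = 2260000 BTU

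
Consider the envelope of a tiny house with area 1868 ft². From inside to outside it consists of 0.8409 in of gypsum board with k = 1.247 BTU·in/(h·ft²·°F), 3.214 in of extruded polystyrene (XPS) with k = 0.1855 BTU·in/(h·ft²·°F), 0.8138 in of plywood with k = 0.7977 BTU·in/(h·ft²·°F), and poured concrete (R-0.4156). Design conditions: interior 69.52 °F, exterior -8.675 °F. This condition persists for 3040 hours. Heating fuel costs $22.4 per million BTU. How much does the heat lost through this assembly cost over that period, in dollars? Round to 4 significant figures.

511.8 dollars

0.8409/1.247 = 0.67434
3.214/0.1855 = 17.326
0.8138/0.7977 = 1.0202
R_total = 0.67434 + 17.326 + 1.0202 + 0.4156 = 19.436 ft²·°F·h/BTU
Q = 1868 × (69.52 − (-8.675)) / 19.436 = 7515.2 BTU/h
E = 7515.2 × 3040 = 22846000 BTU
Cost = 22846000/10⁶ × 22.4 = $511.76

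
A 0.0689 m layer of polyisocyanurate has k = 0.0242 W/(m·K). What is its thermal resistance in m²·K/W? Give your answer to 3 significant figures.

2.85 m²·K/W

R = L/k = 0.0689/0.0242 = 2.847 m²·K/W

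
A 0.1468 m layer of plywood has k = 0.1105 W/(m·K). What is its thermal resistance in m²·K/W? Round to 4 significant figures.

1.329 m²·K/W

R = L/k = 0.1468/0.1105 = 1.3285 m²·K/W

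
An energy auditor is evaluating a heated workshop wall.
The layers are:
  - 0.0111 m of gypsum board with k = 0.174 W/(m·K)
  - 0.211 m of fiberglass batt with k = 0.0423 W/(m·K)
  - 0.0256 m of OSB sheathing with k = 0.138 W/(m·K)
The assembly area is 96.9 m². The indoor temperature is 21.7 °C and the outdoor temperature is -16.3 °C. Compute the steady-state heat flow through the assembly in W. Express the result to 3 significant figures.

703 W

0.0111/0.174 = 0.06379
0.211/0.0423 = 4.988
0.0256/0.138 = 0.1855
R_total = 0.06379 + 4.988 + 0.1855 = 5.237 m²·K/W
Q = A·ΔT/R = 96.9 × (21.7 − (-16.3)) / 5.237 = 703 W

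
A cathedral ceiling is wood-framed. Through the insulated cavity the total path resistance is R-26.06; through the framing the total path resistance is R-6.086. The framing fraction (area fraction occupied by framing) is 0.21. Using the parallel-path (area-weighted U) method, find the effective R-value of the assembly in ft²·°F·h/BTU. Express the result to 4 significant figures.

U_eff = 0.79/26.06 + 0.21/6.086 = 0.030315 + 0.034505 = 0.06482
R_eff = 1/U_eff = 15.427 ft²·°F·h/BTU

15.43 ft²·°F·h/BTU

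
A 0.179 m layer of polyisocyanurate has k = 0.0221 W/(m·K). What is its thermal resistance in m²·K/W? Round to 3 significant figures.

8.10 m²·K/W

R = L/k = 0.179/0.0221 = 8.1 m²·K/W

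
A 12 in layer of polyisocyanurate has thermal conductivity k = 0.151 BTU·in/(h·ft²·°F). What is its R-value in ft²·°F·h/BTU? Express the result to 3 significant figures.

R = L/k = 12/0.151 = 79.47 ft²·°F·h/BTU

79.5 ft²·°F·h/BTU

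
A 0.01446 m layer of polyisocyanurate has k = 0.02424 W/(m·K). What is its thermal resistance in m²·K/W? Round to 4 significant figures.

R = L/k = 0.01446/0.02424 = 0.59653 m²·K/W

0.5965 m²·K/W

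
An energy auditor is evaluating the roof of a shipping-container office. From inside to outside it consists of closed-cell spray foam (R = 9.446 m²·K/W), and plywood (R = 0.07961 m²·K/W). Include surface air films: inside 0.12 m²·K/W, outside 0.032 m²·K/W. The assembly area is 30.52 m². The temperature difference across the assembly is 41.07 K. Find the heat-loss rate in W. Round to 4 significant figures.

129.5 W

R_total = 0.12 + 9.446 + 0.07961 + 0.032 = 9.6776 m²·K/W
Q = A·ΔT/R = 30.52 × 41.07 / 9.6776 = 129.52 W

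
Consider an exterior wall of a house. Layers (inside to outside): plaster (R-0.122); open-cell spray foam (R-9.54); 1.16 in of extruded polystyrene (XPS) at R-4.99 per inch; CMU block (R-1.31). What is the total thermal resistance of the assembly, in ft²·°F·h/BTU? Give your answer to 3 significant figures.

16.8 ft²·°F·h/BTU

1.16 × 4.99 = 5.788
R_total = 0.122 + 9.54 + 5.788 + 1.31 = 16.76 ft²·°F·h/BTU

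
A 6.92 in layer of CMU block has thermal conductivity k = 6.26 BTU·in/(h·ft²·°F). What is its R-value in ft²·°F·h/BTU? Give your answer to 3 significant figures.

1.11 ft²·°F·h/BTU

R = L/k = 6.92/6.26 = 1.105 ft²·°F·h/BTU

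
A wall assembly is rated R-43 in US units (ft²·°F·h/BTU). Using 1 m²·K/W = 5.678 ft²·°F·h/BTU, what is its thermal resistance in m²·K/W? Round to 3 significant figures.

7.57 m²·K/W

R_SI = 43/5.678 = 7.573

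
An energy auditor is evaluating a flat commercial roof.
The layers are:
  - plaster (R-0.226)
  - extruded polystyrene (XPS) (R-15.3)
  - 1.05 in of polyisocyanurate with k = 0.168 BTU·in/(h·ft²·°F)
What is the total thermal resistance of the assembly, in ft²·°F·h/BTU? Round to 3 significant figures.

1.05/0.168 = 6.25
R_total = 0.226 + 15.3 + 6.25 = 21.78 ft²·°F·h/BTU

21.8 ft²·°F·h/BTU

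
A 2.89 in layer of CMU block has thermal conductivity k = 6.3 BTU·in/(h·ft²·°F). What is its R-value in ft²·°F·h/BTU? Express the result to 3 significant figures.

R = L/k = 2.89/6.3 = 0.4587 ft²·°F·h/BTU

0.459 ft²·°F·h/BTU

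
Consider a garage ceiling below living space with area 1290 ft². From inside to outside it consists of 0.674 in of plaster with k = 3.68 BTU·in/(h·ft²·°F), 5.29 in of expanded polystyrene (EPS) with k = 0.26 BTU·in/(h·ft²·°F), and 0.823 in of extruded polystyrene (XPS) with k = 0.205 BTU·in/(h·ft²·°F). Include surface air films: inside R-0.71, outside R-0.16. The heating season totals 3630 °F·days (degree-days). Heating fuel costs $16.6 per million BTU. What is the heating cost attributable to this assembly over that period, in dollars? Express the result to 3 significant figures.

73.4 dollars

0.674/3.68 = 0.1832
5.29/0.26 = 20.35
0.823/0.205 = 4.015
R_total = 0.71 + 0.1832 + 20.35 + 4.015 + 0.16 = 25.41 ft²·°F·h/BTU
E = A × HDD × 24 / R = 1290 × 3630 × 24 / 25.41 = 4422000 BTU
Cost = 4422000/10⁶ × 16.6 = $73.41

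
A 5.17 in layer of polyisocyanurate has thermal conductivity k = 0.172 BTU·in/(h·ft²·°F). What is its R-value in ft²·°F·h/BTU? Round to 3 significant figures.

R = L/k = 5.17/0.172 = 30.06 ft²·°F·h/BTU

30.1 ft²·°F·h/BTU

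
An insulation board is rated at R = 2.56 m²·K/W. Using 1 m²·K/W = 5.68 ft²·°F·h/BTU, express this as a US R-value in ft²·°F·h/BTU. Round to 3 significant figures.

R_US = 2.56 × 5.68 = 14.54

14.5 ft²·°F·h/BTU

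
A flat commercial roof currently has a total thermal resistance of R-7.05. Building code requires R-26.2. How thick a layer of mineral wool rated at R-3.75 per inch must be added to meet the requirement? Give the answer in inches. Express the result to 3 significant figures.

5.11 in

ΔR = 26.2 − 7.05 = 19.15 ft²·°F·h/BTU
L = ΔR / (R/in) = 19.15/3.75 = 5.107 in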